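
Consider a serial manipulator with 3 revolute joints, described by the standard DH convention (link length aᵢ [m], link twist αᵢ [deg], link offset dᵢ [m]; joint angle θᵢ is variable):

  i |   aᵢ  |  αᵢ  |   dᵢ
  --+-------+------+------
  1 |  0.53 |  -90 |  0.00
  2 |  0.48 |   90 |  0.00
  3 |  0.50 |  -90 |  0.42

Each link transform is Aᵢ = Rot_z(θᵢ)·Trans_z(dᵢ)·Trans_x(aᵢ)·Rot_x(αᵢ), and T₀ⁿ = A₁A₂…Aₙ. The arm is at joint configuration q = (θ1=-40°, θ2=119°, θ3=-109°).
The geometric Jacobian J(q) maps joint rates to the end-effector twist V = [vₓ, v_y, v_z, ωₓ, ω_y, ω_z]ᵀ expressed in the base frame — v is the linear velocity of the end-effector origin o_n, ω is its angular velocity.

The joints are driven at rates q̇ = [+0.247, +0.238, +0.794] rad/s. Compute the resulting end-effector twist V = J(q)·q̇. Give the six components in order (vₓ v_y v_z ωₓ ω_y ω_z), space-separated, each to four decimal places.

-0.1027 0.1572 -0.3791 0.6850 -0.2641 -0.1379

o_n = [0.2657, -0.8401, -0.4811]
J₁: ẑ×o_n = [0.8401, 0.2657, -0.0000], ω = ẑ
J2: z=[0.6428, 0.7660, 0.0000] o=[0.4060, -0.3407, 0.0000] → [-0.3685, 0.3092, -0.2136, 0.6428, 0.7660, 0.0000]
J3: z=[0.6700, -0.5622, -0.4848] o=[0.2277, -0.1911, -0.4198] → [-0.2802, 0.0226, -0.4135, 0.6700, -0.5622, -0.4848]
V = J·q̇ = [-0.1027, 0.1572, -0.3791, 0.6850, -0.2641, -0.1379]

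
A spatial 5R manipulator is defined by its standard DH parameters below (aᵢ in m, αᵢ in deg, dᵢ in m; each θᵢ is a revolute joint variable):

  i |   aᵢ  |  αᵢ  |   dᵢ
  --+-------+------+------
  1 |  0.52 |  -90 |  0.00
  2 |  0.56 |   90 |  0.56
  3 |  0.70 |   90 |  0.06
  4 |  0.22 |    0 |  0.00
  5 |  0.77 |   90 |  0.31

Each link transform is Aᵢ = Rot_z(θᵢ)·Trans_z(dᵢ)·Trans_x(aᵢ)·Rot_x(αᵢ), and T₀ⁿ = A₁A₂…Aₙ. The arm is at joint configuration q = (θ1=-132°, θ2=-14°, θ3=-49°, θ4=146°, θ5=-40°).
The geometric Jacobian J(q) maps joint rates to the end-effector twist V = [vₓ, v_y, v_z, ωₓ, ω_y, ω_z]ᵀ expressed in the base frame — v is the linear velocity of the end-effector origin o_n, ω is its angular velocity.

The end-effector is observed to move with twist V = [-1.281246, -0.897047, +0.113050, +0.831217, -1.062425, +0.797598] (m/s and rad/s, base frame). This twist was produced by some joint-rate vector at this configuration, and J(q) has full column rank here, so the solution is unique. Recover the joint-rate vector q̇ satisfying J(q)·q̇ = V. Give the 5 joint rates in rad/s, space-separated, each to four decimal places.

0.0520 0.9750 0.6670 -0.7580 0.2190

o_n = [-0.4465, -0.6844, 1.0231]
J₁: ẑ×o_n = [0.6844, -0.4465, 0.0000], ω = ẑ
J2: z=[0.7431, -0.6691, 0.0000] o=[-0.3479, -0.3864, 0.0000] → [-0.6846, -0.7603, -0.2874, 0.7431, -0.6691, 0.0000]
J3: z=[0.1619, 0.1798, 0.9703] o=[-0.2954, -1.1649, 0.1355] → [-0.3067, -0.2903, 0.1050, 0.1619, 0.1798, 0.9703]
J4: z=[0.0025, 0.9832, -0.1826] o=[-0.9764, -1.1318, 0.3048] → [0.7879, -0.0985, -0.5199, 0.0025, 0.9832, -0.1826]
J5: z=[0.0025, 0.9832, -0.1826] o=[-0.7765, -1.1155, 0.3952] → [0.6961, -0.0618, -0.3234, 0.0025, 0.9832, -0.1826]
q̇ = J⁺·V = [0.0520, 0.9750, 0.6670, -0.7580, 0.2190]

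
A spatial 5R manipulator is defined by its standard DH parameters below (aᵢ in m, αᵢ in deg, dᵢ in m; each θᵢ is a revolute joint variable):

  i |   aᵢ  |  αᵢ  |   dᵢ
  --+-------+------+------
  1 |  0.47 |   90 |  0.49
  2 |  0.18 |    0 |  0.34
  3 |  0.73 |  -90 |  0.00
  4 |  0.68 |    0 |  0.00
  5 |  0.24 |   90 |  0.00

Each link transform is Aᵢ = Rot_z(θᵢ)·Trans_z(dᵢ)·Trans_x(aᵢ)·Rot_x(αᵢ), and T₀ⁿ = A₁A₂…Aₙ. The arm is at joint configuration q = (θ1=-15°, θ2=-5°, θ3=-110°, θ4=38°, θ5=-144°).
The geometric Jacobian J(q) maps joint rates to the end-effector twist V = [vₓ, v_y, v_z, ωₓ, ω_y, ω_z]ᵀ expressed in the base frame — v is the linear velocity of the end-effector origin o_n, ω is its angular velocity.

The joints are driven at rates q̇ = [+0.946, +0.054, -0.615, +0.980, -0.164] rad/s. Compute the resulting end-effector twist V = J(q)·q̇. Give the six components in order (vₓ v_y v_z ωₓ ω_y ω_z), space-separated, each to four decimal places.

-0.2020 0.6813 0.4953 0.8595 0.3505 0.6011

o_n = [0.0981, -0.1837, -0.6130]
J₁: ẑ×o_n = [0.1837, 0.0981, -0.0000], ω = ẑ
J2: z=[-0.2588, -0.9659, 0.0000] o=[0.4540, -0.1216, 0.4900] → [1.0654, -0.2855, -0.3277, -0.2588, -0.9659, 0.0000]
J3: z=[-0.2588, -0.9659, 0.0000] o=[0.5392, -0.4965, 0.4743] → [1.0502, -0.2814, -0.5070, -0.2588, -0.9659, 0.0000]
J4: z=[0.8754, -0.2346, -0.4226] o=[0.2412, -0.4166, -0.1873] → [0.1983, 0.4331, 0.1703, 0.8754, -0.2346, -0.4226]
J5: z=[0.8754, -0.2346, -0.4226] o=[0.1308, 0.0464, -0.6729] → [-0.1113, -0.0387, -0.2091, 0.8754, -0.2346, -0.4226]
V = J·q̇ = [-0.2020, 0.6813, 0.4953, 0.8595, 0.3505, 0.6011]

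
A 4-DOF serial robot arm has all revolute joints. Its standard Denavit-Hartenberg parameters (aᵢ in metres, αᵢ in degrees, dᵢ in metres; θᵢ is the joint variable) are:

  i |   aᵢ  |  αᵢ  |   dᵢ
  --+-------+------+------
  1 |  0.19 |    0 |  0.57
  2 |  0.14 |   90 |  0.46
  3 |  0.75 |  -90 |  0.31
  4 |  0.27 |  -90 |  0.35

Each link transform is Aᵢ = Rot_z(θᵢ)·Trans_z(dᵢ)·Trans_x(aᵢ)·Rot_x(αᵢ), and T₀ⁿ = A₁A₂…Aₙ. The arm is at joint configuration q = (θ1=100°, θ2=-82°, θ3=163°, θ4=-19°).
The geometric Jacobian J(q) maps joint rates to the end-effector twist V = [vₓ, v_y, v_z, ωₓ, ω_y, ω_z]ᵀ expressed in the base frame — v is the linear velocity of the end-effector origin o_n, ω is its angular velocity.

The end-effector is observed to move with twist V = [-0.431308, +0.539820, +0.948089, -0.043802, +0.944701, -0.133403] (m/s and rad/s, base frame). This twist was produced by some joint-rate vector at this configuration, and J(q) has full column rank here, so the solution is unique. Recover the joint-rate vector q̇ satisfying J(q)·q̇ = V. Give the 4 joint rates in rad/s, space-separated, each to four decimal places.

-0.5350 -0.4170 -0.9120 -0.8560

o_n = [-0.7885, -0.4768, 0.9892]
J₁: ẑ×o_n = [0.4768, -0.7885, 0.0000], ω = ẑ
J2: z=[0.0000, 0.0000, 1.0000] o=[-0.0330, 0.1871, 0.5700] → [0.6639, -0.7555, 0.0000, 0.0000, 0.0000, 1.0000]
J3: z=[0.3090, -0.9511, 0.0000] o=[0.1002, 0.2304, 1.0300] → [0.0388, 0.0126, -1.0637, 0.3090, -0.9511, 0.0000]
J4: z=[-0.2781, -0.0903, -0.9563] o=[-0.4862, -0.2861, 1.2493] → [-0.1588, 0.2168, 0.0257, -0.2781, -0.0903, -0.9563]
q̇ = J⁺·V = [-0.5350, -0.4170, -0.9120, -0.8560]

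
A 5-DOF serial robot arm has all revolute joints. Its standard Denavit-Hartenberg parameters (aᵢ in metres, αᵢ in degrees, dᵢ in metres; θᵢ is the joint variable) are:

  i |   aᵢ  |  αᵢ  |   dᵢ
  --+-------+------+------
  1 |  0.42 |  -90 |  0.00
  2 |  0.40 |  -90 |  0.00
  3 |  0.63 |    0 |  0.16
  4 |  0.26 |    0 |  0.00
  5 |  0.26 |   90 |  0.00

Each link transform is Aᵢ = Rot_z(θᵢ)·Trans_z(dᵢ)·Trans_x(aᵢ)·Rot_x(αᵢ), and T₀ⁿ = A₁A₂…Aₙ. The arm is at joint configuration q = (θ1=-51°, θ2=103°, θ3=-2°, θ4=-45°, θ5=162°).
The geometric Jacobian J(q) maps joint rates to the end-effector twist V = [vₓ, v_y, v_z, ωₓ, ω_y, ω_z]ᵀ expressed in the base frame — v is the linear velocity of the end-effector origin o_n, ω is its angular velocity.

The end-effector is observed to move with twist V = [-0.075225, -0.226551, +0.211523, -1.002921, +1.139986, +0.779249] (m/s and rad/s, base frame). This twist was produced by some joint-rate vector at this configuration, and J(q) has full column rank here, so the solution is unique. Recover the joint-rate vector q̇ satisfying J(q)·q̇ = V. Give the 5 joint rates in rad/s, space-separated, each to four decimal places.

o_n = [-0.0074, -0.0282, -1.0329]
J₁: ẑ×o_n = [0.0282, -0.0074, 0.0000], ω = ẑ
J2: z=[0.7771, 0.6293, 0.0000] o=[0.2643, -0.3264, 0.0000] → [-0.6501, 0.8027, 0.4027, 0.7771, 0.6293, 0.0000]
J3: z=[-0.6132, 0.7572, 0.2250] o=[0.2077, -0.2565, -0.3897] → [-0.5384, -0.4428, 0.0229, -0.6132, 0.7572, 0.2250]
J4: z=[-0.6132, 0.7572, 0.2250] o=[0.0375, -0.0114, -0.9672] → [-0.0460, -0.0504, 0.0443, -0.6132, 0.7572, 0.2250]
J5: z=[-0.6132, 0.7572, 0.2250] o=[0.1602, 0.1393, -1.1400] → [0.1188, 0.0280, 0.2296, -0.6132, 0.7572, 0.2250]
q̇ = J⁺·V = [0.4290, -0.0620, 0.4330, 0.1700, 0.9540]

0.4290 -0.0620 0.4330 0.1700 0.9540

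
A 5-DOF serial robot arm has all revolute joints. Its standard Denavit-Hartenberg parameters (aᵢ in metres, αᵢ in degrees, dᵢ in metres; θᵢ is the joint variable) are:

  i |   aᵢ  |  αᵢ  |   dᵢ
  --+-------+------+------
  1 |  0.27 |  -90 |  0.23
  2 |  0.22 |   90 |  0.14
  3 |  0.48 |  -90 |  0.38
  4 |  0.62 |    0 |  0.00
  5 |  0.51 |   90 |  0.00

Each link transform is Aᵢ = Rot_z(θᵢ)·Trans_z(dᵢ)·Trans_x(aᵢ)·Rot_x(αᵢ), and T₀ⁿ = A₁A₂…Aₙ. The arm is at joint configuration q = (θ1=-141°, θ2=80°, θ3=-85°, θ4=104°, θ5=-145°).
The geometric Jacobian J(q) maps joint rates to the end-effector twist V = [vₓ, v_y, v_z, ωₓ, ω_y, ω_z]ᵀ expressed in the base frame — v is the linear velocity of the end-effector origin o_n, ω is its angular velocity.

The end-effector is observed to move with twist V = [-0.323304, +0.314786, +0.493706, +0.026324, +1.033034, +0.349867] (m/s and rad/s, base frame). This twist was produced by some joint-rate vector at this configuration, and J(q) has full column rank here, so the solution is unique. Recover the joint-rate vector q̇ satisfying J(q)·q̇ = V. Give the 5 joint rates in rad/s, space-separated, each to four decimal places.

-0.5910 -0.6950 -0.4970 -0.8540 -0.1930

o_n = [-0.6945, 0.1739, -0.0284]
J₁: ẑ×o_n = [-0.1739, -0.6945, 0.0000], ω = ẑ
J2: z=[0.6293, -0.7771, 0.0000] o=[-0.2098, -0.1699, 0.2300] → [0.2008, 0.1626, -0.1603, 0.6293, -0.7771, 0.0000]
J3: z=[-0.7653, -0.6198, 0.1736] o=[-0.1514, -0.3028, 0.0133] → [-0.0569, -0.1263, -0.7014, -0.7653, -0.6198, 0.1736]
J4: z=[-0.0796, -0.1766, -0.9811] o=[-0.7488, -0.1712, 0.0381] → [0.3503, -0.0586, -0.0179, -0.0796, -0.1766, -0.9811]
J5: z=[-0.0796, -0.1766, -0.9811] o=[-0.1926, 0.0869, -0.0535] → [0.0809, 0.4944, -0.0956, -0.0796, -0.1766, -0.9811]
q̇ = J⁺·V = [-0.5910, -0.6950, -0.4970, -0.8540, -0.1930]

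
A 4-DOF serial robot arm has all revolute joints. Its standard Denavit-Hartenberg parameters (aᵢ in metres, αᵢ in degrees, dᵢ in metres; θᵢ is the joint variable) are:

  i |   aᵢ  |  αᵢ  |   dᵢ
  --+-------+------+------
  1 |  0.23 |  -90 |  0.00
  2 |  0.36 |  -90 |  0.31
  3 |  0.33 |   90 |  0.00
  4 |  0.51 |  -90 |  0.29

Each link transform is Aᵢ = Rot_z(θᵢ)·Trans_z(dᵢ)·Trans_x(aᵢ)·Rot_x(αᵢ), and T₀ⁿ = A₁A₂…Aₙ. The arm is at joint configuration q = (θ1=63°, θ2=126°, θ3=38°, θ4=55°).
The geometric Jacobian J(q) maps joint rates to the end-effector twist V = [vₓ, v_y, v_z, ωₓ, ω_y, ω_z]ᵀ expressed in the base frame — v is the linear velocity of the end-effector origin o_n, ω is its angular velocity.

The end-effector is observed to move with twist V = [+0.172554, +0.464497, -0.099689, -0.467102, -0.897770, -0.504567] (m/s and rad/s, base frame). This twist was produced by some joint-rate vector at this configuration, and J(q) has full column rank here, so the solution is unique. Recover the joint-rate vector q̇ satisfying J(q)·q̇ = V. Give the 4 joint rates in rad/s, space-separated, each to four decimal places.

o_n = [-0.4620, -0.5647, -0.5870]
J₁: ẑ×o_n = [0.5647, -0.4620, 0.0000], ω = ẑ
J2: z=[-0.8910, 0.4540, 0.0000] o=[0.1044, 0.2049, 0.0000] → [-0.2665, -0.5230, 0.9429, -0.8910, 0.4540, 0.0000]
J3: z=[-0.3673, -0.7208, 0.5878] o=[-0.2679, 0.1571, -0.2912] → [0.6375, -0.2227, 0.1252, -0.3673, -0.7208, 0.5878]
J4: z=[-0.8664, 0.0353, -0.4981] o=[-0.1562, -0.0713, -0.5016] → [-0.2488, 0.0783, 0.4383, -0.8664, 0.0353, -0.4981]
q̇ = J⁺·V = [-0.6820, -0.5690, 0.9230, 0.7330]

-0.6820 -0.5690 0.9230 0.7330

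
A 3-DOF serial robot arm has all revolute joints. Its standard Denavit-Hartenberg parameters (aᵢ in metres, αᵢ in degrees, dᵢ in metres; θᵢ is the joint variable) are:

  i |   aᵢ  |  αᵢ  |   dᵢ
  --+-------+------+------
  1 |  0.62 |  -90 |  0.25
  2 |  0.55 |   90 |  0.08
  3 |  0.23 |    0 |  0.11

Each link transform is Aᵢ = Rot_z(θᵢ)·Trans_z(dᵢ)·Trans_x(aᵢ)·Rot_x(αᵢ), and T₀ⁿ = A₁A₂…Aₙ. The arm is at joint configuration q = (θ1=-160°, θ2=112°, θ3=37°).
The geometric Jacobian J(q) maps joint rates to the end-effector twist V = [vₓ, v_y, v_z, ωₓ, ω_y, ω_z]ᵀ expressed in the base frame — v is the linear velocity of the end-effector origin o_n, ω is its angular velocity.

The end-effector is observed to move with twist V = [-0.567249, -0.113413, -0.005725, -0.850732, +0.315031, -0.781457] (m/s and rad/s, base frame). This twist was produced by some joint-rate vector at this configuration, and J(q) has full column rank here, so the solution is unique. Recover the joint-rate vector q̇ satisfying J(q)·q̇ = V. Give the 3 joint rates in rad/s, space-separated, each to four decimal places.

o_n = [-0.3455, -0.3582, -0.4715]
J₁: ẑ×o_n = [0.3582, -0.3455, 0.0000], ω = ẑ
J2: z=[0.3420, -0.9397, 0.0000] o=[-0.5826, -0.2121, 0.2500] → [0.6780, 0.2468, 0.1729, 0.3420, -0.9397, 0.0000]
J3: z=[-0.8713, -0.3171, -0.3746] o=[-0.3616, -0.2168, -0.2600] → [0.0141, -0.1903, 0.1283, -0.8713, -0.3171, -0.3746]
q̇ = J⁺·V = [-0.5020, -0.5870, 0.7460]

-0.5020 -0.5870 0.7460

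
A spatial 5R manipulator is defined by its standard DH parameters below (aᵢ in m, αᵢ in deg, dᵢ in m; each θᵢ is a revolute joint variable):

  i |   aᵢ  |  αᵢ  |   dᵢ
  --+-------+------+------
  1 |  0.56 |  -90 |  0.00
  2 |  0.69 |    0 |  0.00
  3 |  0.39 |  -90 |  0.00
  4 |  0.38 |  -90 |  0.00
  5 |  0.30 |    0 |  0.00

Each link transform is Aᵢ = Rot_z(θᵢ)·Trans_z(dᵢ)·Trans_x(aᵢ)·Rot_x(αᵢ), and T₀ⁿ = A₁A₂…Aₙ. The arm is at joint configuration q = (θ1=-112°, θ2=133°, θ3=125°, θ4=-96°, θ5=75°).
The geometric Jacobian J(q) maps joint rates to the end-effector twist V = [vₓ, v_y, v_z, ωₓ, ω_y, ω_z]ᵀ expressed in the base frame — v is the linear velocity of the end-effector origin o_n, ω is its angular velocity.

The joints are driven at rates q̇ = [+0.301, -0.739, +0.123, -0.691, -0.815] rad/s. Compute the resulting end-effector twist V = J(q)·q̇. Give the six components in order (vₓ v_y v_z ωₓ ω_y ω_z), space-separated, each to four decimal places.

o_n = [0.5213, 0.0754, -0.2302]
J₁: ẑ×o_n = [-0.0754, 0.5213, 0.0000], ω = ẑ
J2: z=[0.9272, -0.3746, 0.0000] o=[-0.2098, -0.5192, 0.0000] → [0.0862, 0.2134, 0.8252, 0.9272, -0.3746, 0.0000]
J3: z=[0.9272, -0.3746, 0.0000] o=[-0.0335, -0.0829, -0.5046] → [-0.1028, -0.2545, 0.3546, 0.9272, -0.3746, 0.0000]
J4: z=[-0.3664, -0.9069, 0.2079] o=[-0.0031, -0.0077, -0.1232] → [0.0798, 0.0698, 0.4452, -0.3664, -0.9069, 0.2079]
J5: z=[0.1744, 0.1526, 0.9728] o=[0.3442, -0.1570, -0.1620] → [-0.2364, 0.1842, 0.0135, 0.1744, 0.1526, 0.9728]
V = J·q̇ = [0.0385, -0.2305, -0.8848, -0.4601, 0.7331, -0.6355]

0.0385 -0.2305 -0.8848 -0.4601 0.7331 -0.6355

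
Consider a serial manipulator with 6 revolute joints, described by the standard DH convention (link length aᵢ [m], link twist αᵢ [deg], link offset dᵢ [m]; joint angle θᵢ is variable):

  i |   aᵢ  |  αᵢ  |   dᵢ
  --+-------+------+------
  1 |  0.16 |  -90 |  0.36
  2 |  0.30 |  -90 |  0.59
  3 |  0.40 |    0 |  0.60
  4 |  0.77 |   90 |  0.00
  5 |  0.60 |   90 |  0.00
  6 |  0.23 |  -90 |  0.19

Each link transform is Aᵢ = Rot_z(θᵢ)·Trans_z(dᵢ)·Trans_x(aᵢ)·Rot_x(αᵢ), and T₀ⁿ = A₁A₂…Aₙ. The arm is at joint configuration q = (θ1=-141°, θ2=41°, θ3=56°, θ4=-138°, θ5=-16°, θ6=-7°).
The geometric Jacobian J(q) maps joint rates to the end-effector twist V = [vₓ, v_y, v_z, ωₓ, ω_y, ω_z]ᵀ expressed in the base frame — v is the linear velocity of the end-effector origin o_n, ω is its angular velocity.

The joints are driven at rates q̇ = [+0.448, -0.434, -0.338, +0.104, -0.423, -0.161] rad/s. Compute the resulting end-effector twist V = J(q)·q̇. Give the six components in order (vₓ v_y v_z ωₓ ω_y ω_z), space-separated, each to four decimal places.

o_n = [0.6286, -1.7474, -0.2827]
J₁: ẑ×o_n = [1.7474, 0.6286, -0.0000], ω = ẑ
J2: z=[0.6293, -0.7771, 0.0000] o=[-0.1243, -0.1007, 0.3600] → [0.4995, 0.4044, -0.4511, 0.6293, -0.7771, 0.0000]
J3: z=[0.5099, 0.4129, -0.7547] o=[0.0710, -0.7017, 0.1632] → [-0.9733, -0.1935, -0.7634, 0.5099, 0.4129, -0.7547]
J4: z=[0.5099, 0.4129, -0.7547] o=[0.0370, -0.3025, -0.4364] → [-1.0270, -0.5248, -0.9809, 0.5099, 0.4129, -0.7547]
J5: z=[0.6684, 0.3622, 0.6497] o=[0.4540, -0.9460, -0.5067] → [0.6018, -0.0363, -0.5989, 0.6684, 0.3622, 0.6497]
J6: z=[-0.6394, -0.1665, 0.7506] o=[0.6821, -1.4962, -0.4345] → [0.1632, 0.0570, 0.1517, -0.6394, -0.1665, 0.7506]
V = J·q̇ = [0.5074, 0.1231, 0.5807, -0.5722, 0.1143, 0.2289]

0.5074 0.1231 0.5807 -0.5722 0.1143 0.2289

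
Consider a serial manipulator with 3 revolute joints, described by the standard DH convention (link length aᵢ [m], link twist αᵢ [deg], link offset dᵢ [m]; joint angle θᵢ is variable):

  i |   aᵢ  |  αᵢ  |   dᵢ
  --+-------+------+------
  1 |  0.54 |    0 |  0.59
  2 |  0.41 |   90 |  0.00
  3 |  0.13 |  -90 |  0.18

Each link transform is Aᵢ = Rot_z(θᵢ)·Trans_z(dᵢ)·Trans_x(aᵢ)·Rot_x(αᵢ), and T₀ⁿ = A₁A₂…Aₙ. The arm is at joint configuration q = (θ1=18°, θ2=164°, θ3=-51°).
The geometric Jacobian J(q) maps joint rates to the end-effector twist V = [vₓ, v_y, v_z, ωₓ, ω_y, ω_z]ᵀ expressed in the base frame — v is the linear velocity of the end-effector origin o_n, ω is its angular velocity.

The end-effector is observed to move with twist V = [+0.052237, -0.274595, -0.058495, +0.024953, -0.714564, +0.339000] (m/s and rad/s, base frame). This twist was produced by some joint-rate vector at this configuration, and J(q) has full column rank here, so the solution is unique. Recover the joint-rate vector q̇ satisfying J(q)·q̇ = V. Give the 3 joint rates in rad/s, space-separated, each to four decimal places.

o_n = [0.0158, 0.3296, 0.4890]
J₁: ẑ×o_n = [-0.3296, 0.0158, 0.0000], ω = ẑ
J2: z=[0.0000, 0.0000, 1.0000] o=[0.5136, 0.1669, 0.5900] → [-0.1627, -0.4978, 0.0000, 0.0000, 0.0000, 1.0000]
J3: z=[-0.0349, 0.9994, 0.0000] o=[0.1038, 0.1526, 0.5900] → [-0.1010, -0.0035, 0.0818, -0.0349, 0.9994, 0.0000]
q̇ = J⁺·V = [-0.2110, 0.5500, -0.7150]

-0.2110 0.5500 -0.7150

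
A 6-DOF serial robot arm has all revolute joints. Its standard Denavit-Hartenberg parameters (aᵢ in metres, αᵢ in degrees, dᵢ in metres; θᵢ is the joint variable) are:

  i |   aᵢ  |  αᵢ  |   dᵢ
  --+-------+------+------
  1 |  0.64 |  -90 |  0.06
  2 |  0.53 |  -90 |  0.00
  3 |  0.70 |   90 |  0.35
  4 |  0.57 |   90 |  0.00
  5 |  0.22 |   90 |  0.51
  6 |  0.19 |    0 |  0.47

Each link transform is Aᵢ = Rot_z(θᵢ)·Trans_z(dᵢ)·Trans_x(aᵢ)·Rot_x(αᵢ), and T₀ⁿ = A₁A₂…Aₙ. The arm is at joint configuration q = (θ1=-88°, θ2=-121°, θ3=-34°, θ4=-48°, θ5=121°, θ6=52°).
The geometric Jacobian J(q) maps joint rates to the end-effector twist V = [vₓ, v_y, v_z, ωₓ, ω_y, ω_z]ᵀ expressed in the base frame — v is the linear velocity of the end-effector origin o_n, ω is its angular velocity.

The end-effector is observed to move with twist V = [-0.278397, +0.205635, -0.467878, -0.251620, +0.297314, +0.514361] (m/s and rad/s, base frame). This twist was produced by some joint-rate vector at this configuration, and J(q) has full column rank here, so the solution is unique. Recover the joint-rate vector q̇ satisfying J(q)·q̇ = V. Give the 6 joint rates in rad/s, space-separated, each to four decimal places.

o_n = [0.8425, 0.4152, 0.4359]
J₁: ẑ×o_n = [-0.4152, 0.8425, 0.0000], ω = ẑ
J2: z=[0.9994, 0.0349, 0.0000] o=[0.0223, -0.6396, 0.0600] → [0.0131, -0.3757, 1.0255, 0.9994, 0.0349, 0.0000]
J3: z=[0.0299, -0.8566, 0.5150] o=[0.0128, -0.3668, 0.5143] → [-0.3356, 0.4297, 0.7342, 0.0299, -0.8566, 0.5150]
J4: z=[0.8386, -0.2589, -0.4793] o=[0.4040, -0.3543, 1.1920] → [0.5646, 0.4239, 0.7588, 0.8386, -0.2589, -0.4793]
J5: z=[-0.4243, 0.2416, -0.8727] o=[0.5988, 0.1788, 1.2449] → [0.0109, -0.5559, -0.1592, -0.4243, 0.2416, -0.8727]
J6: z=[0.7248, 0.6683, -0.1674] o=[0.5019, 0.1472, 0.6989] → [-0.1309, 0.1336, -0.0334, 0.7248, 0.6683, -0.1674]
q̇ = J⁺·V = [0.4120, -0.0730, -0.2330, -0.3100, -0.0970, 0.0650]

0.4120 -0.0730 -0.2330 -0.3100 -0.0970 0.0650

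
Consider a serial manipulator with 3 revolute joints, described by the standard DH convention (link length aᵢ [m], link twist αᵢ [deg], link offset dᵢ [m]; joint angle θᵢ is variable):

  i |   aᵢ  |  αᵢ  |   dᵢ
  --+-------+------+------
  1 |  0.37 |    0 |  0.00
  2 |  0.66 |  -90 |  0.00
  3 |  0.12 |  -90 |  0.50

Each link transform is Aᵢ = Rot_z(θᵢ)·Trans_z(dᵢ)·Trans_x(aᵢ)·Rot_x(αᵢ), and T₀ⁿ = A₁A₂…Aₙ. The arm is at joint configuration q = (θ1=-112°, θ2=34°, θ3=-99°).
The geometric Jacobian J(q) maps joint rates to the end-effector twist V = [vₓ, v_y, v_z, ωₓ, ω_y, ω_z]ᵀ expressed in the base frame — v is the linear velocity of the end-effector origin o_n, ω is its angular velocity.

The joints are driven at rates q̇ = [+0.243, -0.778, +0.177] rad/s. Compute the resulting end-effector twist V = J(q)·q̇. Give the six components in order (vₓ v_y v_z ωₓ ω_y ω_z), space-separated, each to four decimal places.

-0.1922 -0.3872 0.0033 0.1731 0.0368 -0.5350

o_n = [0.4838, -0.8663, 0.1185]
J₁: ẑ×o_n = [0.8663, 0.4838, -0.0000], ω = ẑ
J2: z=[0.0000, 0.0000, 1.0000] o=[-0.1386, -0.3431, 0.0000] → [0.5233, 0.6224, -0.0000, 0.0000, 0.0000, 1.0000]
J3: z=[0.9781, 0.2079, 0.0000] o=[-0.0014, -0.9886, 0.0000] → [0.0246, -0.1159, 0.0188, 0.9781, 0.2079, 0.0000]
V = J·q̇ = [-0.1922, -0.3872, 0.0033, 0.1731, 0.0368, -0.5350]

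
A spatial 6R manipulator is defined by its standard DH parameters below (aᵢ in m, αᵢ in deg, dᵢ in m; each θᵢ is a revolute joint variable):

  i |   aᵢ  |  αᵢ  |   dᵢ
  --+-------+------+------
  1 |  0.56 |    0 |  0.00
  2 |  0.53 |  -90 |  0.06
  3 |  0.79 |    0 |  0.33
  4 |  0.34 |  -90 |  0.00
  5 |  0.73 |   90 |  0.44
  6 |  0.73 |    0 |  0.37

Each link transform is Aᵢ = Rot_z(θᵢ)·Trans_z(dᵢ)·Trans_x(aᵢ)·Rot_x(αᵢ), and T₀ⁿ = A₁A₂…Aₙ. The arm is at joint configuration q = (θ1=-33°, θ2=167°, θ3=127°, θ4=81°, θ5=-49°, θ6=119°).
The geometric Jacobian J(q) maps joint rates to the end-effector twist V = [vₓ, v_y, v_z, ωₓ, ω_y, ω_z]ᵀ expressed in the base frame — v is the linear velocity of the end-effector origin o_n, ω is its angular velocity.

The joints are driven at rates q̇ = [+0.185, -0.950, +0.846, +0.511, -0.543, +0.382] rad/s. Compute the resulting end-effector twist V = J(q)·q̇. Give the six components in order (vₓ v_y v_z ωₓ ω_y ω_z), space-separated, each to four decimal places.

o_n = [-0.3475, -0.6919, 0.5257]
J₁: ẑ×o_n = [0.6919, -0.3475, 0.0000], ω = ẑ
J2: z=[0.0000, 0.0000, 1.0000] o=[0.4697, -0.3050, 0.0000] → [0.3869, -0.8172, 0.0000, 0.0000, 0.0000, 1.0000]
J3: z=[-0.7193, -0.6947, 0.0000] o=[0.1015, 0.0763, 0.0600] → [-0.3235, 0.3350, 0.2406, -0.7193, -0.6947, 0.0000]
J4: z=[-0.7193, -0.6947, 0.0000] o=[0.1944, -0.4950, -0.5709] → [-0.7618, 0.7888, -0.2348, -0.7193, -0.6947, 0.0000]
J5: z=[-0.3261, 0.3377, 0.8829] o=[0.4029, -0.7109, -0.4113] → [0.2996, -0.3570, 0.2472, -0.3261, 0.3377, 0.8829]
J6: z=[-0.9348, 0.0236, -0.3543] o=[0.1568, -1.2492, 0.2020] → [0.2051, 0.4813, -0.5091, -0.9348, 0.0236, -0.3543]
V = J·q̇ = [-0.9868, 1.7762, -0.2451, -1.1562, -1.1170, -1.3798]

-0.9868 1.7762 -0.2451 -1.1562 -1.1170 -1.3798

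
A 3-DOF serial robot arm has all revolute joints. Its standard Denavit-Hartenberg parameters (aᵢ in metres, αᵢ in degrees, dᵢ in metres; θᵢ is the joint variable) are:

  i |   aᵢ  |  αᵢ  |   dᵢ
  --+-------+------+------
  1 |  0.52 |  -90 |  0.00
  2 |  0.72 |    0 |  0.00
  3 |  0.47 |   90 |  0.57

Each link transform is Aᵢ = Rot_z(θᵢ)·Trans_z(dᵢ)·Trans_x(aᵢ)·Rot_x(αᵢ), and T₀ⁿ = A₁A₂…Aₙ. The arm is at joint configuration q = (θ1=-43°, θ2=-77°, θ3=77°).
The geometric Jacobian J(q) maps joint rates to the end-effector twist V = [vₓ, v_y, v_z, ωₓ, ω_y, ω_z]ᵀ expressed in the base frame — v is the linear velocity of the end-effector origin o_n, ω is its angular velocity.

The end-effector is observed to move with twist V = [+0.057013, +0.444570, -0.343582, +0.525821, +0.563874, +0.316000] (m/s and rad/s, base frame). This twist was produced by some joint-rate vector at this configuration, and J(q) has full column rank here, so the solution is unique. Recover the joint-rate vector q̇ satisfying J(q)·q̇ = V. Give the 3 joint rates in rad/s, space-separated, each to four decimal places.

0.3160 -0.1160 0.8870

o_n = [1.2312, -0.3688, 0.7015]
J₁: ẑ×o_n = [0.3688, 1.2312, -0.0000], ω = ẑ
J2: z=[0.6820, 0.7314, 0.0000] o=[0.3803, -0.3546, 0.0000] → [0.5131, -0.4785, -0.6320, 0.6820, 0.7314, 0.0000]
J3: z=[0.6820, 0.7314, 0.0000] o=[0.4988, -0.4651, 0.7015] → [-0.0000, 0.0000, -0.4700, 0.6820, 0.7314, 0.0000]
q̇ = J⁺·V = [0.3160, -0.1160, 0.8870]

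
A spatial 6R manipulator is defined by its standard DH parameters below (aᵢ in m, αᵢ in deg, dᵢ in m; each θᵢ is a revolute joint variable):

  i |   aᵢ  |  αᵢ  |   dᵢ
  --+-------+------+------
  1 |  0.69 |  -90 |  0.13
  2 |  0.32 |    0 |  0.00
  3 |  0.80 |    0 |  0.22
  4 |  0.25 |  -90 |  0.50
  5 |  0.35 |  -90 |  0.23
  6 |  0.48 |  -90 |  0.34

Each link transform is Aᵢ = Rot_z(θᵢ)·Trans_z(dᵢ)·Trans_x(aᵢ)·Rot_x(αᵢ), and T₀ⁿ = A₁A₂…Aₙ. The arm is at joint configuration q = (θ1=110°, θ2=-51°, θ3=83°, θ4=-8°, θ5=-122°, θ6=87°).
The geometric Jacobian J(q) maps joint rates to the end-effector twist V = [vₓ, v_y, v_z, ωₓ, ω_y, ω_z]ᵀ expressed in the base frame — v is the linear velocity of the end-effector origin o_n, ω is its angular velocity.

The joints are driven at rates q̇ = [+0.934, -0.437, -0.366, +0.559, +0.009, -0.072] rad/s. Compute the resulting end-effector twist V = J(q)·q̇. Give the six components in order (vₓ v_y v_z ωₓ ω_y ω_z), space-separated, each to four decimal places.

o_n = [-1.8225, 1.4453, 0.0444]
J₁: ẑ×o_n = [-1.4453, -1.8225, 0.0000], ω = ẑ
J2: z=[-0.9397, -0.3420, 0.0000] o=[-0.2360, 0.6484, 0.1300] → [0.0293, -0.0804, -1.2914, -0.9397, -0.3420, 0.0000]
J3: z=[-0.9397, -0.3420, 0.0000] o=[-0.3049, 0.8376, 0.3787] → [0.1143, -0.3141, -1.0901, -0.9397, -0.3420, 0.0000]
J4: z=[-0.9397, -0.3420, 0.0000] o=[-0.7436, 1.3999, -0.0452] → [-0.0307, 0.0843, -0.4116, -0.9397, -0.3420, 0.0000]
J5: z=[0.1391, -0.3822, -0.9135] o=[-1.2916, 1.4435, -0.1469] → [-0.0715, 0.4584, -0.2027, 0.1391, -0.3822, -0.9135]
J6: z=[-0.7629, 0.5468, -0.3449] o=[-1.4806, 1.0949, -0.2816] → [0.2991, 0.3667, -0.0804, -0.7629, 0.5468, -0.3449]
V = J·q̇ = [-1.4438, -1.5273, 0.7372, 0.2855, 0.0406, 0.9506]

-1.4438 -1.5273 0.7372 0.2855 0.0406 0.9506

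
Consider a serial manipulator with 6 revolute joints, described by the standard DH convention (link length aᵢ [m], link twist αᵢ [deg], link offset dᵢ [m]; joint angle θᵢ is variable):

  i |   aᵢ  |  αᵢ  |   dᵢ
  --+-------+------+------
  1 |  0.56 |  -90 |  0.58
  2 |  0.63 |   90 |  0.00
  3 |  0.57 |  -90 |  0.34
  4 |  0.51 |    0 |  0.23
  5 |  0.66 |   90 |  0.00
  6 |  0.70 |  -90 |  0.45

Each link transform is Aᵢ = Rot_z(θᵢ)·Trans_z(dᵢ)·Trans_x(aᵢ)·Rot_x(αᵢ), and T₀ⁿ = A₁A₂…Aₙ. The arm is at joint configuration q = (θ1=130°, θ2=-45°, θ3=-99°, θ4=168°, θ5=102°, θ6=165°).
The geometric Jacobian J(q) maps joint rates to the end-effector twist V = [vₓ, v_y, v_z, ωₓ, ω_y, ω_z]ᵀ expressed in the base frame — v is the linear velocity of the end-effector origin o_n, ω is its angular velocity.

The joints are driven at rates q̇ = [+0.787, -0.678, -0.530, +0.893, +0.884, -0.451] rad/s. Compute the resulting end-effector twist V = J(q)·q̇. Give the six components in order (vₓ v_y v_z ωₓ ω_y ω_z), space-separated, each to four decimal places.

0.3646 -1.6116 1.7017 0.0670 2.1004 1.6034

o_n = [-0.9962, 0.7052, 1.5086]
J₁: ẑ×o_n = [-0.7052, -0.9962, 0.0000], ω = ẑ
J2: z=[-0.7660, -0.6428, 0.0000] o=[-0.3600, 0.4290, 0.5800] → [-0.5969, 0.7113, -0.6205, -0.7660, -0.6428, 0.0000]
J3: z=[0.4545, -0.5417, 0.7071] o=[-0.6463, 0.7702, 1.0255] → [-0.2157, -0.4670, -0.2191, 0.4545, -0.5417, 0.7071]
J4: z=[-0.3291, 0.6356, 0.6984] o=[-0.0200, 0.8996, 1.2028] → [0.3301, -0.5812, 0.6845, -0.3291, 0.6356, 0.6984]
J5: z=[-0.3291, 0.6356, 0.6984] o=[-0.5568, 0.8288, 1.3437] → [0.1912, -0.2526, 0.3200, -0.3291, 0.6356, 0.6984]
J6: z=[-0.8277, -0.5501, 0.1106] o=[-0.2568, 0.4713, 1.8104] → [0.1402, -0.3316, -0.6003, -0.8277, -0.5501, 0.1106]
V = J·q̇ = [0.3646, -1.6116, 1.7017, 0.0670, 2.1004, 1.6034]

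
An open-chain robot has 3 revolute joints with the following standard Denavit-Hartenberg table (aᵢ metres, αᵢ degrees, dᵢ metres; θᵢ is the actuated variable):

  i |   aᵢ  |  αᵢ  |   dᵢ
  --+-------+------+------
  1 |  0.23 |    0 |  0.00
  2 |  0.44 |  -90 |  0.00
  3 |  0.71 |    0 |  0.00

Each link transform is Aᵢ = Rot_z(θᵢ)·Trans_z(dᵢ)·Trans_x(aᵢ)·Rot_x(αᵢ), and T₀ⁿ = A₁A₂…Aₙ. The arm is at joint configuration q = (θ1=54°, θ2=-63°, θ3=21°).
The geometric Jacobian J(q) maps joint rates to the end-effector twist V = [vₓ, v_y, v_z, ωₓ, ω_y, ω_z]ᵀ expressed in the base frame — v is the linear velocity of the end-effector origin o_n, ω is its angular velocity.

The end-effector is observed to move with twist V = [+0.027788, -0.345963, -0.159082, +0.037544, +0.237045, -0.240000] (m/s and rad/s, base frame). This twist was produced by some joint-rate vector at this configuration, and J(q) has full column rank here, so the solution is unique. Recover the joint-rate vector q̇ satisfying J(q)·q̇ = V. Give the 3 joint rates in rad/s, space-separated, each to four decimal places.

o_n = [1.2245, 0.0136, -0.2544]
J₁: ẑ×o_n = [-0.0136, 1.2245, 0.0000], ω = ẑ
J2: z=[0.0000, 0.0000, 1.0000] o=[0.1352, 0.1861, 0.0000] → [0.1725, 1.0893, -0.0000, 0.0000, 0.0000, 1.0000]
J3: z=[0.1564, 0.9877, 0.0000] o=[0.5698, 0.1172, 0.0000] → [-0.2513, 0.0398, -0.6628, 0.1564, 0.9877, 0.0000]
q̇ = J⁺·V = [-0.6960, 0.4560, 0.2400]

-0.6960 0.4560 0.2400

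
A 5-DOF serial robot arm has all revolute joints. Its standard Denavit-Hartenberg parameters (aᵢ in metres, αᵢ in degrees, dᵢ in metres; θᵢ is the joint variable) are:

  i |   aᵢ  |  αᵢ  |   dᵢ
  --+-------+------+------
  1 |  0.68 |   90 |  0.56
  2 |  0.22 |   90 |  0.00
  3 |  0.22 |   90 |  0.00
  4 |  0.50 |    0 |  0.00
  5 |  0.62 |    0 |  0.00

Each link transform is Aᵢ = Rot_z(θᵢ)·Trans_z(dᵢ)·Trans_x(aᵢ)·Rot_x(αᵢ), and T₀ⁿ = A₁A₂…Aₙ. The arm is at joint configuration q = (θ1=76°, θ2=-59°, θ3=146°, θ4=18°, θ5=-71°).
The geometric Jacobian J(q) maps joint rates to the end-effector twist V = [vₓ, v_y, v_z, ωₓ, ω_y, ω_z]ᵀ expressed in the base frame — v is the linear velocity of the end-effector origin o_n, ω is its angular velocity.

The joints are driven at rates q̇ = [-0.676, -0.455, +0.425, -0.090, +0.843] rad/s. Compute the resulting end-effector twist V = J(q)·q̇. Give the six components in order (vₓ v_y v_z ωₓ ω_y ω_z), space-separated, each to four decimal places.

o_n = [0.7320, 0.4657, 1.3063]
J₁: ẑ×o_n = [-0.4657, 0.7320, 0.0000], ω = ẑ
J2: z=[0.9703, -0.2419, 0.0000] o=[0.1645, 0.6598, 0.5600] → [-0.1805, -0.7241, -0.0510, 0.9703, -0.2419, 0.0000]
J3: z=[-0.2074, -0.8317, -0.5150] o=[0.1919, 0.7697, 0.3714] → [-0.9341, -0.0843, 0.5122, -0.2074, -0.8317, -0.5150]
J4: z=[0.8741, 0.0789, -0.4793] o=[0.2886, 0.6488, 0.5278] → [-0.0263, -0.8930, -0.1950, 0.8741, 0.0789, -0.4793]
J5: z=[0.8741, 0.0789, -0.4793] o=[0.4654, 0.2590, 0.7861] → [0.1401, -0.5825, 0.1597, 0.8741, 0.0789, -0.4793]
V = J·q̇ = [0.1205, -0.6118, 0.3931, 0.1286, -0.1840, -1.2558]

0.1205 -0.6118 0.3931 0.1286 -0.1840 -1.2558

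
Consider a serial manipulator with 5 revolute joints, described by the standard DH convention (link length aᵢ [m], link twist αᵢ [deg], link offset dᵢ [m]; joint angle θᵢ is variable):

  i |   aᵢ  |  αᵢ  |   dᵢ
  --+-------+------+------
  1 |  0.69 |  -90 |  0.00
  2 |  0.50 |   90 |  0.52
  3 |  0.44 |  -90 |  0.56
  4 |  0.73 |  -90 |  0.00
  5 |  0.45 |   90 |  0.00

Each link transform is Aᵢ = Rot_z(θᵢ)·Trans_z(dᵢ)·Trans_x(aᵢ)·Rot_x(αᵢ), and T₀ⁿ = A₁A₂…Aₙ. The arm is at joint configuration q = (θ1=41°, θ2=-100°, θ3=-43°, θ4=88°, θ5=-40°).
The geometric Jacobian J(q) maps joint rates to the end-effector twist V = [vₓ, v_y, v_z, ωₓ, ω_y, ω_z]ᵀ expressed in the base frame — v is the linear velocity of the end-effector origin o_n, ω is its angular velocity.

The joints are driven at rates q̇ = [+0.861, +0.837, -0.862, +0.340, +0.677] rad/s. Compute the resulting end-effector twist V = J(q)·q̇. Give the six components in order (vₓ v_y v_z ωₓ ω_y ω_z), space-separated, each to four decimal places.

0.3543 0.9389 -0.7471 -0.3223 1.7698 0.7558

o_n = [0.4994, 0.9719, 1.1199]
J₁: ẑ×o_n = [-0.9719, 0.4994, 0.0000], ω = ẑ
J2: z=[-0.6561, 0.7547, 0.0000] o=[0.5207, 0.4527, 0.0000] → [0.8452, 0.7347, -0.3245, -0.6561, 0.7547, 0.0000]
J3: z=[-0.7432, -0.6461, -0.1736] o=[0.1141, 0.7882, 0.4924] → [-0.3735, 0.3994, 0.1124, -0.7432, -0.6461, -0.1736]
J4: z=[-0.5692, 0.4743, 0.6716] o=[-0.1474, 0.1632, 0.7121] → [-0.3497, 0.6666, -0.7671, -0.5692, 0.4743, 0.6716]
J5: z=[-0.3254, 0.6202, -0.7137] o=[0.4037, 0.6193, 0.8571] → [0.4146, 0.0172, -0.1741, -0.3254, 0.6202, -0.7137]
V = J·q̇ = [0.3543, 0.9389, -0.7471, -0.3223, 1.7698, 0.7558]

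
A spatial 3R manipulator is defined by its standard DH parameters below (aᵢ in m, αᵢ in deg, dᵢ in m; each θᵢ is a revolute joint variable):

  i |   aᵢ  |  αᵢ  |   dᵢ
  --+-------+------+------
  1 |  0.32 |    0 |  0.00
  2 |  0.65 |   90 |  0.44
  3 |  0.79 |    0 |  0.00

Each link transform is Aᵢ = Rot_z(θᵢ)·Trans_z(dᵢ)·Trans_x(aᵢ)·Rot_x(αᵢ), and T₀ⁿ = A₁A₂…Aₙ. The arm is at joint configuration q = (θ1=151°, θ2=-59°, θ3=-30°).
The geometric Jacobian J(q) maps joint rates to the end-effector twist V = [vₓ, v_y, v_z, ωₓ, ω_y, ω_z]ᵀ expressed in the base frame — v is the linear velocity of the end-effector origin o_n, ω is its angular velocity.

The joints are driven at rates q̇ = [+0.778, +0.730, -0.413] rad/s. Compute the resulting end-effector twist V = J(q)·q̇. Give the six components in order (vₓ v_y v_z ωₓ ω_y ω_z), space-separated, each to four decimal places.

-2.1257 -0.4510 -0.2826 -0.4127 -0.0144 1.5080

o_n = [-0.3264, 1.4885, 0.0450]
J₁: ẑ×o_n = [-1.4885, -0.3264, 0.0000], ω = ẑ
J2: z=[0.0000, 0.0000, 1.0000] o=[-0.2799, 0.1551, 0.0000] → [-1.3333, -0.0466, 0.0000, 0.0000, 0.0000, 1.0000]
J3: z=[0.9994, 0.0349, 0.0000] o=[-0.3026, 0.8047, 0.4400] → [-0.0138, 0.3948, 0.6842, 0.9994, 0.0349, 0.0000]
V = J·q̇ = [-2.1257, -0.4510, -0.2826, -0.4127, -0.0144, 1.5080]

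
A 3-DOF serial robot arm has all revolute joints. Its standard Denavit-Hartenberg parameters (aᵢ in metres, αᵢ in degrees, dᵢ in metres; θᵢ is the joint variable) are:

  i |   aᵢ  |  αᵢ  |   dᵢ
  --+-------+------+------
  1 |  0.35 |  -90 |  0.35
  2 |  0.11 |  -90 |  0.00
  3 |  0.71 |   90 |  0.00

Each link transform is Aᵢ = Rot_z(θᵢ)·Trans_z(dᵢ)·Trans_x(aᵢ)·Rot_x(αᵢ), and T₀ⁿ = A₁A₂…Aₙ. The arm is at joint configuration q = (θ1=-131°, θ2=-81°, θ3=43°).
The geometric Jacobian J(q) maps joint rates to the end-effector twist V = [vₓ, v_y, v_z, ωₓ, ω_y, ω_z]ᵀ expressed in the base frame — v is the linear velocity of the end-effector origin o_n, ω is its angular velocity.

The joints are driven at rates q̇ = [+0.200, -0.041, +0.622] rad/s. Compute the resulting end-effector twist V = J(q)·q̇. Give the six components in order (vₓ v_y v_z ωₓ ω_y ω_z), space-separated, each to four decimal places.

o_n = [-0.6596, -0.0208, 0.9715]
J₁: ẑ×o_n = [0.0208, -0.6596, 0.0000], ω = ẑ
J2: z=[0.7547, -0.6561, 0.0000] o=[-0.2296, -0.2641, 0.3500] → [-0.4077, -0.4691, -0.0984, 0.7547, -0.6561, 0.0000]
J3: z=[-0.6480, -0.7454, -0.1564] o=[-0.2409, -0.2771, 0.4586] → [-0.3422, 0.3978, -0.4783, -0.6480, -0.7454, -0.1564]
V = J·q̇ = [-0.1920, 0.1348, -0.2934, -0.4340, -0.4368, 0.1027]

-0.1920 0.1348 -0.2934 -0.4340 -0.4368 0.1027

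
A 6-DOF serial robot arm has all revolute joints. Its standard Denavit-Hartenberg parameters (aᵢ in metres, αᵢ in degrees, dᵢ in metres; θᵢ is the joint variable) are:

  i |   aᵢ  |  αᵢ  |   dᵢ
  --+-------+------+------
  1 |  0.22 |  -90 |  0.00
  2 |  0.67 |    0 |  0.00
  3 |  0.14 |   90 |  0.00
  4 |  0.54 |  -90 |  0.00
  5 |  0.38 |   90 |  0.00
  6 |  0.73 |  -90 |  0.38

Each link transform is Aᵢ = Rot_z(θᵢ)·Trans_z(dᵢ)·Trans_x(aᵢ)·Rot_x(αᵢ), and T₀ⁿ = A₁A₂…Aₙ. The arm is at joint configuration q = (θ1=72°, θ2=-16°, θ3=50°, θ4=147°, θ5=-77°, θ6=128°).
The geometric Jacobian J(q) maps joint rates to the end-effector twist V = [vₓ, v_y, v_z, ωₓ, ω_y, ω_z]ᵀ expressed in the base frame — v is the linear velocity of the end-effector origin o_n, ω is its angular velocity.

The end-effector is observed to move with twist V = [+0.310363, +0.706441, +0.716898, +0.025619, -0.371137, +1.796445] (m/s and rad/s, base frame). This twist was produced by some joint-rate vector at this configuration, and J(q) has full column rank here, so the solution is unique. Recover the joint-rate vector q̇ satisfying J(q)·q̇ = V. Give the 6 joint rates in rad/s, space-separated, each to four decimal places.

0.6920 -0.2840 0.6670 0.8320 0.9300 -0.4860

o_n = [0.5716, 0.4695, 0.3686]
J₁: ẑ×o_n = [-0.4695, 0.5716, 0.0000], ω = ẑ
J2: z=[-0.9511, 0.3090, 0.0000] o=[0.0680, 0.2092, 0.0000] → [0.1139, 0.3506, -0.4032, -0.9511, 0.3090, 0.0000]
J3: z=[-0.9511, 0.3090, 0.0000] o=[0.2670, 0.8218, 0.1847] → [0.0568, 0.1750, 0.2409, -0.9511, 0.3090, 0.0000]
J4: z=[0.1728, 0.5318, 0.8290] o=[0.3029, 0.9321, 0.1064] → [0.5230, 0.1774, -0.2228, 0.1728, 0.5318, 0.8290]
J5: z=[0.6581, -0.6886, 0.3046] o=[-0.0929, 0.6659, 0.3596] → [0.0536, 0.1964, 0.3283, 0.6581, -0.6886, 0.3046]
J6: z=[0.7529, 0.6000, -0.2705] o=[-0.0915, 0.8207, 0.7067] → [-0.2978, 0.0752, -0.6622, 0.7529, 0.6000, -0.2705]
q̇ = J⁺·V = [0.6920, -0.2840, 0.6670, 0.8320, 0.9300, -0.4860]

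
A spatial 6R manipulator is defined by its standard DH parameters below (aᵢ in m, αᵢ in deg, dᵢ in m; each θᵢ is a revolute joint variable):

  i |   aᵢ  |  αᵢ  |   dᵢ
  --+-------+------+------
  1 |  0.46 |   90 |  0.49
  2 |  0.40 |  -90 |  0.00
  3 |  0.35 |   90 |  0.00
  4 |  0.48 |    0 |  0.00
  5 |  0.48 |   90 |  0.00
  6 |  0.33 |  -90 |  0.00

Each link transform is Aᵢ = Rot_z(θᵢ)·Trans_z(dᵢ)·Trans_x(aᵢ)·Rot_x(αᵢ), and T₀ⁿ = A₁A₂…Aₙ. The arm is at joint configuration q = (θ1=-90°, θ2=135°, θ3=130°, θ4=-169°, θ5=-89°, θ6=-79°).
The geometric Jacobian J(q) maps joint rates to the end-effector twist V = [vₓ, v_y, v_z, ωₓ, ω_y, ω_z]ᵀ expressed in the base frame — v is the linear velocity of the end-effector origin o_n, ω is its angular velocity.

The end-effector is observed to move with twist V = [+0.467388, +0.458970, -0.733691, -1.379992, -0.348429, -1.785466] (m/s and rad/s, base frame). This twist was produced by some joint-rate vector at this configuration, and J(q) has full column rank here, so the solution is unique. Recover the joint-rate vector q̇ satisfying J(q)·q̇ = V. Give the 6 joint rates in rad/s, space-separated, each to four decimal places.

-0.9570 0.4940 0.3700 -0.7260 -0.4810 -0.1470

o_n = [-0.3875, 0.0645, 0.3930]
J₁: ẑ×o_n = [-0.0645, -0.3875, 0.0000], ω = ẑ
J2: z=[-1.0000, -0.0000, 0.0000] o=[0.0000, -0.4600, 0.4900] → [-0.0000, -0.0970, -0.5245, -1.0000, -0.0000, 0.0000]
J3: z=[-0.0000, 0.7071, -0.7071] o=[0.0000, -0.1772, 0.7728] → [-0.0977, 0.2740, 0.2740, -0.0000, 0.7071, -0.7071]
J4: z=[0.6428, 0.5417, 0.5417] o=[0.2681, -0.3362, 0.6138] → [-0.3367, -0.2132, 0.6128, 0.6428, 0.5417, 0.5417]
J5: z=[0.6428, 0.5417, 0.5417] o=[-0.0928, -0.1868, 0.8927] → [-0.4068, 0.1616, 0.3212, 0.6428, 0.5417, 0.5417]
J6: z=[0.7493, -0.2976, -0.5916] o=[-0.1693, 0.1905, 0.6061] → [-0.0111, 0.2888, -0.1593, 0.7493, -0.2976, -0.5916]
q̇ = J⁺·V = [-0.9570, 0.4940, 0.3700, -0.7260, -0.4810, -0.1470]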